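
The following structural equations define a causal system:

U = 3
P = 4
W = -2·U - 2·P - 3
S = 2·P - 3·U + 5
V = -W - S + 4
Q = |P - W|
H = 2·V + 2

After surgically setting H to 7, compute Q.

21

Intervening sets H = 7 and removes its equation (H = 2·V + 2).
Since Q is not a descendant of the intervened variable, it is unaffected.
W = -2·U - 2·P - 3  [with U=3, P=4]  = -17
Q = |P - W|  [with P=4, W=-17]  = 21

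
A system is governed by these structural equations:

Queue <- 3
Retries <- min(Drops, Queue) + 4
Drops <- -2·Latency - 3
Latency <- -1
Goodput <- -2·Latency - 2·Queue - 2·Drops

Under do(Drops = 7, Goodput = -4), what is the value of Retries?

The joint intervention fixes Drops = 7, Goodput = -4, removing each variable's own equation.
Retries = min(Drops, Queue) + 4  [with Drops=7, Queue=3]  = 7

7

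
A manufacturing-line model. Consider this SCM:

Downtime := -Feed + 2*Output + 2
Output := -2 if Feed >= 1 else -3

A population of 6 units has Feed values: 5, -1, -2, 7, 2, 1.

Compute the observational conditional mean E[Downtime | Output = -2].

-5.75

Conditioning on Output=-2 selects the 4 unit(s) with Feed ∈ {5, 7, 2, 1}. Their Downtime values: -7, -9, -4, -3. Mean = -5.75.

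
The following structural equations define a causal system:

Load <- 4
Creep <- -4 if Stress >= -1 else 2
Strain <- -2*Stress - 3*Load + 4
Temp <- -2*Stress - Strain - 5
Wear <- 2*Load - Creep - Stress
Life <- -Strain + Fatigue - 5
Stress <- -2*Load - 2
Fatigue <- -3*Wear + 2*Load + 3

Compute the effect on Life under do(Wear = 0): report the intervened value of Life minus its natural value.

48

Intervening sets Wear = 0 and removes its equation (Wear <- 2*Load - Creep - Stress).
Stress = -2*Load - 2  [with Load=4]  = -10
Strain = -2*Stress - 3*Load + 4  [with Stress=-10, Load=4]  = 12
Fatigue = -3*Wear + 2*Load + 3  [with Wear=0, Load=4]  = 11
Life = -Strain + Fatigue - 5  [with Strain=12, Fatigue=11]  = -6
Without intervention: Stress = -2*Load - 2  [with Load=4]  = -10; Strain = -2*Stress - 3*Load + 4  [with Stress=-10, Load=4]  = 12; Creep = -4 if Stress >= -1 else 2  [with Stress=-10]  = 2; Wear = 2*Load - Creep - Stress  [with Load=4, Creep=2, Stress=-10]  = 16; Fatigue = -3*Wear + 2*Load + 3  [with Wear=16, Load=4]  = -37; Life = -Strain + Fatigue - 5  [with Strain=12, Fatigue=-37]  = -54.
Change = -6 − (-54) = 48.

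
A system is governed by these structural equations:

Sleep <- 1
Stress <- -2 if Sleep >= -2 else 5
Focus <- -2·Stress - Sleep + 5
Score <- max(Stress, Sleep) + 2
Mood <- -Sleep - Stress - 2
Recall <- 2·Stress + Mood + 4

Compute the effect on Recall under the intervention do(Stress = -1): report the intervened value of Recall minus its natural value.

Under do(Stress=-1), the mechanism Stress <- -2 if Sleep >= -2 else 5 is discarded; Stress is fixed at -1.
Mood = -Sleep - Stress - 2  [with Sleep=1, Stress=-1]  = -2
Recall = 2·Stress + Mood + 4  [with Stress=-1, Mood=-2]  = 0
Without intervention: Stress = -2 if Sleep >= -2 else 5  [with Sleep=1]  = -2; Mood = -Sleep - Stress - 2  [with Sleep=1, Stress=-2]  = -1; Recall = 2·Stress + Mood + 4  [with Stress=-2, Mood=-1]  = -1.
Change = 0 − (-1) = 1.

1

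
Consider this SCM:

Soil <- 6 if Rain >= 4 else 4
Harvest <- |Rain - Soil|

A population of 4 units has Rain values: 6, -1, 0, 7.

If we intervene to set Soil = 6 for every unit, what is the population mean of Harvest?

3.5

do(Soil=6) breaks Soil's dependence on Rain. With Soil=6 fixed, Harvest across the units is 0, 7, 6, 1, mean 3.5.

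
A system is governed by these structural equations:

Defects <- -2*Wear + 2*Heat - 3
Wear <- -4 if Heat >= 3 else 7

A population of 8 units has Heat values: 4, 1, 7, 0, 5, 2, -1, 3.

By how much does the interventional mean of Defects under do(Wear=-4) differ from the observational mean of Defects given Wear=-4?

Under do(Wear=-4), Wear's equation is replaced by Wear=-4 for every unit. Per-unit Defects: 13, 7, 19, 5, 15, 9, 3, 11. Mean = 10.25.
E[Defects|Wear=-4] averages over only the 4 units with Wear=-4 (Heat = 4, 7, 5, 3): Defects = 13, 19, 15, 11, mean 14.5.
Difference = 10.25 − 14.5 = -4.25.

-4.25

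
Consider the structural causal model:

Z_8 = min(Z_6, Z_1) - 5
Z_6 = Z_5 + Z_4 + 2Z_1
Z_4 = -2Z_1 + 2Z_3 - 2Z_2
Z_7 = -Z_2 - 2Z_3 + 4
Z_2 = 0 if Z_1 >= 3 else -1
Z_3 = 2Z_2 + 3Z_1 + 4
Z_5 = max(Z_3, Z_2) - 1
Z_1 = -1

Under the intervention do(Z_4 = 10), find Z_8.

-6

do(Z_4=10) replaces the equation Z_4 = -2Z_1 + 2Z_3 - 2Z_2 with the constant Z_4 = 10.
Z_2 = 0 if Z_1 >= 3 else -1  [with Z_1=-1]  = -1
Z_3 = 2Z_2 + 3Z_1 + 4  [with Z_2=-1, Z_1=-1]  = -1
Z_5 = max(Z_3, Z_2) - 1  [with Z_3=-1, Z_2=-1]  = -2
Z_6 = Z_5 + Z_4 + 2Z_1  [with Z_5=-2, Z_4=10, Z_1=-1]  = 6
Z_8 = min(Z_6, Z_1) - 5  [with Z_6=6, Z_1=-1]  = -6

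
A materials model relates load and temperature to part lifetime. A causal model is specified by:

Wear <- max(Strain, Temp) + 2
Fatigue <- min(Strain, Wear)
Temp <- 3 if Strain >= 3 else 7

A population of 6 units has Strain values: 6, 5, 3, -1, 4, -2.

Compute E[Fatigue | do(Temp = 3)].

2.5

Every unit gets Temp=3 under the intervention. Fatigue values become 6, 5, 3, -1, 4, -2; E[Fatigue|do(Temp=3)] = 2.5.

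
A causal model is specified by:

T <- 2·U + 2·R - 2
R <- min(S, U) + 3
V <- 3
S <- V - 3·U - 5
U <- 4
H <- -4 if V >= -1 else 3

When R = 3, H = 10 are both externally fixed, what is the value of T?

12

Setting R = 3, H = 10 by intervention discards those variables' equations.
T = 2·U + 2·R - 2  [with U=4, R=3]  = 12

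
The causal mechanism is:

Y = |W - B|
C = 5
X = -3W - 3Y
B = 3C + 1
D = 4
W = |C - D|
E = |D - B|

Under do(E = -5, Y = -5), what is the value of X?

Setting E = -5, Y = -5 by intervention discards those variables' equations.
W = |C - D|  [with C=5, D=4]  = 1
X = -3W - 3Y  [with W=1, Y=-5]  = 12

12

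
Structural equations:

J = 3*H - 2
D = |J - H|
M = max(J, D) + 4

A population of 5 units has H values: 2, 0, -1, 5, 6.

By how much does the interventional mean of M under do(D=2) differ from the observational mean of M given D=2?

4.4

Every unit gets D=2 under the intervention. M values become 8, 6, 6, 17, 20; E[M|do(D=2)] = 11.4.
Observing D=2 restricts to units where D's equation naturally yields 2: H ∈ {2, 0}. In that subpopulation M = 8, 6, mean 7.
Difference = 11.4 − 7 = 4.4.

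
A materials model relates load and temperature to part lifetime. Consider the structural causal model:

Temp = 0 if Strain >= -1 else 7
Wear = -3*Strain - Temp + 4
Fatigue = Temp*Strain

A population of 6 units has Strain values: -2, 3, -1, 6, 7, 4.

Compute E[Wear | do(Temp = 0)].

do(Temp=0) breaks Temp's dependence on Strain. With Temp=0 fixed, Wear across the units is 10, -5, 7, -14, -17, -8, mean -4.5.

-4.5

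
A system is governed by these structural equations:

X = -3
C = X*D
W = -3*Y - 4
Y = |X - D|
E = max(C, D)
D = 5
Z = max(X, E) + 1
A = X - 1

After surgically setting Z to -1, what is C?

-15

do(Z=-1) replaces the equation Z = max(X, E) + 1 with the constant Z = -1.
C is not downstream of the intervention, so its value is determined by the original equations.
C = X*D  [with X=-3, D=5]  = -15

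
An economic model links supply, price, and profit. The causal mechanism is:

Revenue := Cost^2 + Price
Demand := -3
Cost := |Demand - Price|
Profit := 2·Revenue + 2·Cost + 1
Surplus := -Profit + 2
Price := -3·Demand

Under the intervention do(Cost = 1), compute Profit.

do(Cost=1) replaces the equation Cost := |Demand - Price| with the constant Cost = 1.
Price = -3·Demand  [with Demand=-3]  = 9
Revenue = Cost^2 + Price  [with Cost=1, Price=9]  = 10
Profit = 2·Revenue + 2·Cost + 1  [with Revenue=10, Cost=1]  = 23

23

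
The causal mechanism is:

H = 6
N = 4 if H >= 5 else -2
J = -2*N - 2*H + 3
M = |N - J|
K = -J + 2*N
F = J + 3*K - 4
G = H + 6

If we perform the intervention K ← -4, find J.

do(K=-4) replaces the equation K = -J + 2*N with the constant K = -4.
J is not downstream of the intervention, so its value is determined by the original equations.
N = 4 if H >= 5 else -2  [with H=6]  = 4
J = -2*N - 2*H + 3  [with N=4, H=6]  = -17

-17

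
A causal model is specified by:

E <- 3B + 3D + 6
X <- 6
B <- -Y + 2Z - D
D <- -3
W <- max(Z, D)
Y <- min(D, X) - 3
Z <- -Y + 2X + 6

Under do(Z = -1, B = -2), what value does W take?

-1

Setting Z = -1, B = -2 by intervention discards those variables' equations.
W = max(Z, D)  [with Z=-1, D=-3]  = -1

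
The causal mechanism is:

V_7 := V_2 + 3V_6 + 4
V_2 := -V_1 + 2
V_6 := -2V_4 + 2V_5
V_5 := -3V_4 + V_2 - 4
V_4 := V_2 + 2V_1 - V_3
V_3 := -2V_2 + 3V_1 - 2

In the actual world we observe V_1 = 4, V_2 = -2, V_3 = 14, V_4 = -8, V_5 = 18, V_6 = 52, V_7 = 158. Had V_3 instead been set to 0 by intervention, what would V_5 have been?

do(V_3=0) replaces the equation V_3 := -2V_2 + 3V_1 - 2 with the constant V_3 = 0.
V_2 = -V_1 + 2  [with V_1=4]  = -2
V_4 = V_2 + 2V_1 - V_3  [with V_2=-2, V_1=4, V_3=0]  = 6
V_5 = -3V_4 + V_2 - 4  [with V_4=6, V_2=-2]  = -24

-24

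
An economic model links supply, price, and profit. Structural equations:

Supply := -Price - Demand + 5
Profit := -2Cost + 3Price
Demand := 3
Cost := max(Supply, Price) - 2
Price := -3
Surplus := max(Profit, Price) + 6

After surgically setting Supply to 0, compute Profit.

-5

do(Supply=0) replaces the equation Supply := -Price - Demand + 5 with the constant Supply = 0.
Cost = max(Supply, Price) - 2  [with Supply=0, Price=-3]  = -2
Profit = -2Cost + 3Price  [with Cost=-2, Price=-3]  = -5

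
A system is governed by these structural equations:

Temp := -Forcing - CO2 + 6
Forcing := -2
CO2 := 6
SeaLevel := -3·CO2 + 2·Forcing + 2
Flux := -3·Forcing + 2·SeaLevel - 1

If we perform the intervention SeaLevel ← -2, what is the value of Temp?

2

Under do(SeaLevel=-2), the mechanism SeaLevel := -3·CO2 + 2·Forcing + 2 is discarded; SeaLevel is fixed at -2.
Since Temp is not a descendant of the intervened variable, it is unaffected.
Temp = -Forcing - CO2 + 6  [with Forcing=-2, CO2=6]  = 2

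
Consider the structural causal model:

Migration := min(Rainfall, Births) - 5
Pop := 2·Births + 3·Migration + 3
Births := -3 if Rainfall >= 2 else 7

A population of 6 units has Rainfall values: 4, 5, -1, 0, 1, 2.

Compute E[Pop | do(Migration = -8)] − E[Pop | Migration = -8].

Under do(Migration=-8), Migration's equation is replaced by Migration=-8 for every unit. Per-unit Pop: -27, -27, -7, -7, -7, -27. Mean = -17.
Observing Migration=-8 restricts to units where Migration's equation naturally yields -8: Rainfall ∈ {4, 5, 2}. In that subpopulation Pop = -27, -27, -27, mean -27.
Difference = -17 − (-27) = 10.

10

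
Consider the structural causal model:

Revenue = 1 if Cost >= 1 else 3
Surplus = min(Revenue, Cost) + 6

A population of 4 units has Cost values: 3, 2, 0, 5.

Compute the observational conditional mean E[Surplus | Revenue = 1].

Observing Revenue=1 restricts to units where Revenue's equation naturally yields 1: Cost ∈ {3, 2, 5}. In that subpopulation Surplus = 7, 7, 7, mean 7.

7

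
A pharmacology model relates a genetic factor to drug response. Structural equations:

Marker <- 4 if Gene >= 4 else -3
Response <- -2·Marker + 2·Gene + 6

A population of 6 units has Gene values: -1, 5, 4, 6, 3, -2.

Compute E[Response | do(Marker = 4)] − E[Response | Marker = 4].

-5

do(Marker=4) breaks Marker's dependence on Gene. With Marker=4 fixed, Response across the units is -4, 8, 6, 10, 4, -6, mean 3.
Observing Marker=4 restricts to units where Marker's equation naturally yields 4: Gene ∈ {5, 4, 6}. In that subpopulation Response = 8, 6, 10, mean 8.
Difference = 3 − 8 = -5.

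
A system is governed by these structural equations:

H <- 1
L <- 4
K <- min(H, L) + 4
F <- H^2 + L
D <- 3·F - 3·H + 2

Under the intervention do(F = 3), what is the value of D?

8

Intervening sets F = 3 and removes its equation (F <- H^2 + L).
D = 3·F - 3·H + 2  [with F=3, H=1]  = 8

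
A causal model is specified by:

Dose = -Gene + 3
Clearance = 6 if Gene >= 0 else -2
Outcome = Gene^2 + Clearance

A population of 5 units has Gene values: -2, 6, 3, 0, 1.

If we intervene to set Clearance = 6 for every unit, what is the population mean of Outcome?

16

The intervention sets Clearance=6 in all 5 units regardless of Gene. Recomputing Outcome per unit gives 10, 42, 15, 6, 7; average 16.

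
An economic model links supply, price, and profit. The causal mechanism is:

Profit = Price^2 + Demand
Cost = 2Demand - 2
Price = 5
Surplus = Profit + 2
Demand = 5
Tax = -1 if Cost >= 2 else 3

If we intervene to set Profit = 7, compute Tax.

The intervention breaks the incoming arrows to Profit: Profit = Price^2 + Demand no longer applies, and Profit = 7.
Since Tax is not a descendant of the intervened variable, it is unaffected.
Cost = 2Demand - 2  [with Demand=5]  = 8
Tax = -1 if Cost >= 2 else 3  [with Cost=8]  = -1

-1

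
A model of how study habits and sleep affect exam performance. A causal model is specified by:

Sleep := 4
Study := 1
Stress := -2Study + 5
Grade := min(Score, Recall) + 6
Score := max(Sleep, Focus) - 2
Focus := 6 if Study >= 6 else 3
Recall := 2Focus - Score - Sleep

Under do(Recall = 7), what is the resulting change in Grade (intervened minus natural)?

Intervening sets Recall = 7 and removes its equation (Recall := 2Focus - Score - Sleep).
Focus = 6 if Study >= 6 else 3  [with Study=1]  = 3
Score = max(Sleep, Focus) - 2  [with Sleep=4, Focus=3]  = 2
Grade = min(Score, Recall) + 6  [with Score=2, Recall=7]  = 8
Without intervention: Focus = 6 if Study >= 6 else 3  [with Study=1]  = 3; Score = max(Sleep, Focus) - 2  [with Sleep=4, Focus=3]  = 2; Recall = 2Focus - Score - Sleep  [with Focus=3, Score=2, Sleep=4]  = 0; Grade = min(Score, Recall) + 6  [with Score=2, Recall=0]  = 6.
Change = 8 − 6 = 2.

2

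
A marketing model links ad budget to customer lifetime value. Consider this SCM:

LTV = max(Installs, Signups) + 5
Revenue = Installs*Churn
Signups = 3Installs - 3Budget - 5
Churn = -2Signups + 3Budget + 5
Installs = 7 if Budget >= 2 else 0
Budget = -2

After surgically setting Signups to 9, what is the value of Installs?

0

Under do(Signups=9), the mechanism Signups = 3Installs - 3Budget - 5 is discarded; Signups is fixed at 9.
Since Installs is not a descendant of the intervened variable, it is unaffected.
Installs = 7 if Budget >= 2 else 0  [with Budget=-2]  = 0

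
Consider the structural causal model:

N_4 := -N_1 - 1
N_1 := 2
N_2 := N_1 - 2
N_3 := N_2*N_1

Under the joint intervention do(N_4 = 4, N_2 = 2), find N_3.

Setting N_4 = 4, N_2 = 2 by intervention discards those variables' equations.
N_3 = N_2*N_1  [with N_2=2, N_1=2]  = 4

4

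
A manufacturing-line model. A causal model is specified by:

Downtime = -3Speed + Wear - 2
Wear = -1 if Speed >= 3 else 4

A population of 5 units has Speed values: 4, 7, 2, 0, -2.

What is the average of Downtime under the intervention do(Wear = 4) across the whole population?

Under do(Wear=4), Wear's equation is replaced by Wear=4 for every unit. Per-unit Downtime: -10, -19, -4, 2, 8. Mean = -4.6.

-4.6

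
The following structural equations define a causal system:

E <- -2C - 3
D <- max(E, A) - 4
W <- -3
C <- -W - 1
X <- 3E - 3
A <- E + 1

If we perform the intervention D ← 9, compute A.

-6

do(D=9) replaces the equation D <- max(E, A) - 4 with the constant D = 9.
No directed path runs from D to A, so A keeps its natural value.
C = -W - 1  [with W=-3]  = 2
E = -2C - 3  [with C=2]  = -7
A = E + 1  [with E=-7]  = -6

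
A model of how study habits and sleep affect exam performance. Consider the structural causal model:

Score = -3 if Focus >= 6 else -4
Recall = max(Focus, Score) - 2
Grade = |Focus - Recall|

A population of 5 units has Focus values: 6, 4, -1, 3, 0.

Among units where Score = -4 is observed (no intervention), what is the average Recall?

-0.5

Conditioning on Score=-4 selects the 4 unit(s) with Focus ∈ {4, -1, 3, 0}. Their Recall values: 2, -3, 1, -2. Mean = -0.5.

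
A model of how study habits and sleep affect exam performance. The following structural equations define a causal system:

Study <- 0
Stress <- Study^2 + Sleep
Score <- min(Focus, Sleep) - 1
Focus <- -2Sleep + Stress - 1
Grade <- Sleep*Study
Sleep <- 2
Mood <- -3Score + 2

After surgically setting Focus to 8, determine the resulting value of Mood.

Under do(Focus=8), the mechanism Focus <- -2Sleep + Stress - 1 is discarded; Focus is fixed at 8.
Score = min(Focus, Sleep) - 1  [with Focus=8, Sleep=2]  = 1
Mood = -3Score + 2  [with Score=1]  = -1

-1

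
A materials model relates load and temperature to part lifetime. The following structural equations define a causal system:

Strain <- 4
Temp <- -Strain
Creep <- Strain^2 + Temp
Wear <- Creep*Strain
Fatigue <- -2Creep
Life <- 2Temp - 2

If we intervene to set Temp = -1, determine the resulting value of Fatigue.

-30

do(Temp=-1) replaces the equation Temp <- -Strain with the constant Temp = -1.
Creep = Strain^2 + Temp  [with Strain=4, Temp=-1]  = 15
Fatigue = -2Creep  [with Creep=15]  = -30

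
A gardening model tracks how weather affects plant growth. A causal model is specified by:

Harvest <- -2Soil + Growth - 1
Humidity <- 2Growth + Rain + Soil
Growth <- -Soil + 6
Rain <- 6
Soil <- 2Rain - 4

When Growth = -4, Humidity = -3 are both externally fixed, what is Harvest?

-21

Setting Growth = -4, Humidity = -3 by intervention discards those variables' equations.
Soil = 2Rain - 4  [with Rain=6]  = 8
Harvest = -2Soil + Growth - 1  [with Soil=8, Growth=-4]  = -21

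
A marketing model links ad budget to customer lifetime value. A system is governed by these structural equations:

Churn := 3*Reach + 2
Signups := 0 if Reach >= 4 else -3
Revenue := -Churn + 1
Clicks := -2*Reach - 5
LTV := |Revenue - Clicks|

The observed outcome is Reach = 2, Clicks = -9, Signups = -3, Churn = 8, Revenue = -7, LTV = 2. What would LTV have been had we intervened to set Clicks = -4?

3

Under do(Clicks=-4), the mechanism Clicks := -2*Reach - 5 is discarded; Clicks is fixed at -4.
Churn = 3*Reach + 2  [with Reach=2]  = 8
Revenue = -Churn + 1  [with Churn=8]  = -7
LTV = |Revenue - Clicks|  [with Revenue=-7, Clicks=-4]  = 3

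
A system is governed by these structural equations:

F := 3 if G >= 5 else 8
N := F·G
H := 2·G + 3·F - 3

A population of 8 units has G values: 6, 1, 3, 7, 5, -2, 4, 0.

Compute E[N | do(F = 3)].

Under do(F=3), F's equation is replaced by F=3 for every unit. Per-unit N: 18, 3, 9, 21, 15, -6, 12, 0. Mean = 9.

9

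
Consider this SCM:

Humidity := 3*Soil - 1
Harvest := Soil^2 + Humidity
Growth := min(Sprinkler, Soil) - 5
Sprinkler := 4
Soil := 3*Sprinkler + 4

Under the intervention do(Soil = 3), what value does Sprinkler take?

4

Under do(Soil=3), the mechanism Soil := 3*Sprinkler + 4 is discarded; Soil is fixed at 3.
Sprinkler is not downstream of the intervention, so its value is determined by the original equations.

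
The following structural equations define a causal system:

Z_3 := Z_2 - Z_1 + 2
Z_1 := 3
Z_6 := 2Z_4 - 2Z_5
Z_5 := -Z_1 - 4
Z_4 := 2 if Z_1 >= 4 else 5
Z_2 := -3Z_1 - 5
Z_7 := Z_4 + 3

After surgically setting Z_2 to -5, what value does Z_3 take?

-6

The intervention breaks the incoming arrows to Z_2: Z_2 := -3Z_1 - 5 no longer applies, and Z_2 = -5.
Z_3 = Z_2 - Z_1 + 2  [with Z_2=-5, Z_1=3]  = -6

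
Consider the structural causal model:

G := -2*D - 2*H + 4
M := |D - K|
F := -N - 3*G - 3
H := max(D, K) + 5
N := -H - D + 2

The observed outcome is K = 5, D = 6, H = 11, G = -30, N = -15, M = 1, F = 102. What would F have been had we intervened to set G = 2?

The intervention breaks the incoming arrows to G: G := -2*D - 2*H + 4 no longer applies, and G = 2.
H = max(D, K) + 5  [with D=6, K=5]  = 11
N = -H - D + 2  [with H=11, D=6]  = -15
F = -N - 3*G - 3  [with N=-15, G=2]  = 6

6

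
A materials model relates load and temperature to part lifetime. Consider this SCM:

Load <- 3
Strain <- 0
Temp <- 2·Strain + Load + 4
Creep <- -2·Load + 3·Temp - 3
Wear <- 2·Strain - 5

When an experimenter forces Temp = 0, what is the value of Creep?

The intervention breaks the incoming arrows to Temp: Temp <- 2·Strain + Load + 4 no longer applies, and Temp = 0.
Creep = -2·Load + 3·Temp - 3  [with Load=3, Temp=0]  = -9

-9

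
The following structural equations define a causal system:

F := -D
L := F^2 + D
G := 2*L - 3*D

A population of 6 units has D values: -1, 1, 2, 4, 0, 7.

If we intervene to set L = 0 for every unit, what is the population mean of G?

The intervention sets L=0 in all 6 units regardless of D. Recomputing G per unit gives 3, -3, -6, -12, 0, -21; average -6.5.

-6.5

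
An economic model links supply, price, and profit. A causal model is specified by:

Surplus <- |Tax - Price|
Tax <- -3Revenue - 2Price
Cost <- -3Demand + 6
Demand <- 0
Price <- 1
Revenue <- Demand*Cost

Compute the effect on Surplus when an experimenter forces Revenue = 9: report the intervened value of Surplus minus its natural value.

Under do(Revenue=9), the mechanism Revenue <- Demand*Cost is discarded; Revenue is fixed at 9.
Tax = -3Revenue - 2Price  [with Revenue=9, Price=1]  = -29
Surplus = |Tax - Price|  [with Tax=-29, Price=1]  = 30
Without intervention: Cost = -3Demand + 6  [with Demand=0]  = 6; Revenue = Demand*Cost  [with Demand=0, Cost=6]  = 0; Tax = -3Revenue - 2Price  [with Revenue=0, Price=1]  = -2; Surplus = |Tax - Price|  [with Tax=-2, Price=1]  = 3.
Change = 30 − 3 = 27.

27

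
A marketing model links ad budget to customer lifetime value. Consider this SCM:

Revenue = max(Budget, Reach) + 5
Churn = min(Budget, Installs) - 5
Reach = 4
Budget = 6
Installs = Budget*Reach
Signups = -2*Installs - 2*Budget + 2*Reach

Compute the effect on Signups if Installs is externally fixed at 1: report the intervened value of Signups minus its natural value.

The intervention breaks the incoming arrows to Installs: Installs = Budget*Reach no longer applies, and Installs = 1.
Signups = -2*Installs - 2*Budget + 2*Reach  [with Installs=1, Budget=6, Reach=4]  = -6
Without intervention: Installs = Budget*Reach  [with Budget=6, Reach=4]  = 24; Signups = -2*Installs - 2*Budget + 2*Reach  [with Installs=24, Budget=6, Reach=4]  = -52.
Change = -6 − (-52) = 46.

46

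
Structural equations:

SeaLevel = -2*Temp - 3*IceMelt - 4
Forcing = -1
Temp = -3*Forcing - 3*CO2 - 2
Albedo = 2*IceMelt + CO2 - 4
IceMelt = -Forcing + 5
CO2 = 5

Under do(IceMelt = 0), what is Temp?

Under do(IceMelt=0), the mechanism IceMelt = -Forcing + 5 is discarded; IceMelt is fixed at 0.
Since Temp is not a descendant of the intervened variable, it is unaffected.
Temp = -3*Forcing - 3*CO2 - 2  [with Forcing=-1, CO2=5]  = -14

-14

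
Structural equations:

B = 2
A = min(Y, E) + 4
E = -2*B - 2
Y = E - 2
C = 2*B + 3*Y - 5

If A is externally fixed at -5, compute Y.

do(A=-5) replaces the equation A = min(Y, E) + 4 with the constant A = -5.
Y is not downstream of the intervention, so its value is determined by the original equations.
E = -2*B - 2  [with B=2]  = -6
Y = E - 2  [with E=-6]  = -8

-8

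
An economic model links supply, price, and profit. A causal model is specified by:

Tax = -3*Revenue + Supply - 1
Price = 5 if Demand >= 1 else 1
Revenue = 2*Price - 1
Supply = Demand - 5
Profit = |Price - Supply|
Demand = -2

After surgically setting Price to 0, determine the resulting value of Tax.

-5

do(Price=0) replaces the equation Price = 5 if Demand >= 1 else 1 with the constant Price = 0.
Supply = Demand - 5  [with Demand=-2]  = -7
Revenue = 2*Price - 1  [with Price=0]  = -1
Tax = -3*Revenue + Supply - 1  [with Revenue=-1, Supply=-7]  = -5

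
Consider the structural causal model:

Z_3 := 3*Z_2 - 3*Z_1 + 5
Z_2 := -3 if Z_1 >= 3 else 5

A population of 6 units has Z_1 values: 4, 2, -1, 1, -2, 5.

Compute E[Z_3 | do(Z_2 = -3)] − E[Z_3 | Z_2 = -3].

do(Z_2=-3) breaks Z_2's dependence on Z_1. With Z_2=-3 fixed, Z_3 across the units is -16, -10, -1, -7, 2, -19, mean -8.5.
E[Z_3|Z_2=-3] averages over only the 2 units with Z_2=-3 (Z_1 = 4, 5): Z_3 = -16, -19, mean -17.5.
Difference = -8.5 − (-17.5) = 9.

9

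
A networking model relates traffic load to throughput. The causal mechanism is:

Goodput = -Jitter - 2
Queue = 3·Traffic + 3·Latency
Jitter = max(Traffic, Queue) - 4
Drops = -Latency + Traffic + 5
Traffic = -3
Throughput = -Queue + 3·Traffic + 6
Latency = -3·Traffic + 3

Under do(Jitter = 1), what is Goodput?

-3

Under do(Jitter=1), the mechanism Jitter = max(Traffic, Queue) - 4 is discarded; Jitter is fixed at 1.
Goodput = -Jitter - 2  [with Jitter=1]  = -3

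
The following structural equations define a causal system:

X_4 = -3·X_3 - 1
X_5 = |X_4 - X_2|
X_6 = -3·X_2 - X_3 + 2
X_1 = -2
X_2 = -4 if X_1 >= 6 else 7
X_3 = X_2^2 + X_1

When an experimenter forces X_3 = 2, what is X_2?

Under do(X_3=2), the mechanism X_3 = X_2^2 + X_1 is discarded; X_3 is fixed at 2.
Since X_2 is not a descendant of the intervened variable, it is unaffected.
X_2 = -4 if X_1 >= 6 else 7  [with X_1=-2]  = 7

7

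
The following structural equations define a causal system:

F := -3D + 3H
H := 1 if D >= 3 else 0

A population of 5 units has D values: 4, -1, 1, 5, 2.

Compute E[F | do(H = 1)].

The intervention sets H=1 in all 5 units regardless of D. Recomputing F per unit gives -9, 6, 0, -12, -3; average -3.6.

-3.6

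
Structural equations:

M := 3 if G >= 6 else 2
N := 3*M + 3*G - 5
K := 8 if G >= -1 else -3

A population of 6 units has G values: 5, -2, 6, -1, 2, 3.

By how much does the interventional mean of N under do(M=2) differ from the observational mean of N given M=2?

do(M=2) breaks M's dependence on G. With M=2 fixed, N across the units is 16, -5, 19, -2, 7, 10, mean 7.5.
Observing M=2 restricts to units where M's equation naturally yields 2: G ∈ {5, -2, -1, 2, 3}. In that subpopulation N = 16, -5, -2, 7, 10, mean 5.2.
Difference = 7.5 − 5.2 = 2.3.

2.3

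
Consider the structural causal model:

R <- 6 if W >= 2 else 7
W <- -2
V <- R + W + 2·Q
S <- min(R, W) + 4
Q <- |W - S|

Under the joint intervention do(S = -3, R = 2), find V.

2

Setting S = -3, R = 2 by intervention discards those variables' equations.
Q = |W - S|  [with W=-2, S=-3]  = 1
V = R + W + 2·Q  [with R=2, W=-2, Q=1]  = 2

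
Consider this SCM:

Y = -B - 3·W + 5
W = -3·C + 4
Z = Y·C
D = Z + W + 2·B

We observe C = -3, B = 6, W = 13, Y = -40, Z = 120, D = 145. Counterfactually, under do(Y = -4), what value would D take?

Under do(Y=-4), the mechanism Y = -B - 3·W + 5 is discarded; Y is fixed at -4.
W = -3·C + 4  [with C=-3]  = 13
Z = Y·C  [with Y=-4, C=-3]  = 12
D = Z + W + 2·B  [with Z=12, W=13, B=6]  = 37

37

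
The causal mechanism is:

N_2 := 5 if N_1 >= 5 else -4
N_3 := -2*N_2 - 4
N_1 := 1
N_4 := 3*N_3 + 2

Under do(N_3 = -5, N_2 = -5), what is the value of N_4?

The joint intervention fixes N_3 = -5, N_2 = -5, removing each variable's own equation.
N_4 = 3*N_3 + 2  [with N_3=-5]  = -13

-13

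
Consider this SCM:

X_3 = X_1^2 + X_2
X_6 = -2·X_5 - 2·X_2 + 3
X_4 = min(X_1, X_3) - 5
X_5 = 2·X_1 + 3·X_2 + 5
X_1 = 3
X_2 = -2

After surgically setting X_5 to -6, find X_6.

19

The intervention breaks the incoming arrows to X_5: X_5 = 2·X_1 + 3·X_2 + 5 no longer applies, and X_5 = -6.
X_6 = -2·X_5 - 2·X_2 + 3  [with X_5=-6, X_2=-2]  = 19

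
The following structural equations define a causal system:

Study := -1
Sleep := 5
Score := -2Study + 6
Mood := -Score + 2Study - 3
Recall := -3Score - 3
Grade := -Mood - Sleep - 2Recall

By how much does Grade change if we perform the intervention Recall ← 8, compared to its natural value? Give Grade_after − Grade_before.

The intervention breaks the incoming arrows to Recall: Recall := -3Score - 3 no longer applies, and Recall = 8.
Score = -2Study + 6  [with Study=-1]  = 8
Mood = -Score + 2Study - 3  [with Score=8, Study=-1]  = -13
Grade = -Mood - Sleep - 2Recall  [with Mood=-13, Sleep=5, Recall=8]  = -8
Without intervention: Score = -2Study + 6  [with Study=-1]  = 8; Mood = -Score + 2Study - 3  [with Score=8, Study=-1]  = -13; Recall = -3Score - 3  [with Score=8]  = -27; Grade = -Mood - Sleep - 2Recall  [with Mood=-13, Sleep=5, Recall=-27]  = 62.
Change = -8 − 62 = -70.

-70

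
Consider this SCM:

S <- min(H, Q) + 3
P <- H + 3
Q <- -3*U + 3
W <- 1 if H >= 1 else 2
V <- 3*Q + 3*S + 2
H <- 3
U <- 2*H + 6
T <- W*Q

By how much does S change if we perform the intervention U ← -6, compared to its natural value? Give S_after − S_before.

Under do(U=-6), the mechanism U <- 2*H + 6 is discarded; U is fixed at -6.
Q = -3*U + 3  [with U=-6]  = 21
S = min(H, Q) + 3  [with H=3, Q=21]  = 6
Without intervention: U = 2*H + 6  [with H=3]  = 12; Q = -3*U + 3  [with U=12]  = -33; S = min(H, Q) + 3  [with H=3, Q=-33]  = -30.
Change = 6 − (-30) = 36.

36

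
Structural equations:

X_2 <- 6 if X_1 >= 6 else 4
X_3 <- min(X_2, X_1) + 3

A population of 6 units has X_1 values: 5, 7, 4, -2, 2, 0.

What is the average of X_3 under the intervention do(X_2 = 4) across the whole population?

5

Every unit gets X_2=4 under the intervention. X_3 values become 7, 7, 7, 1, 5, 3; E[X_3|do(X_2=4)] = 5.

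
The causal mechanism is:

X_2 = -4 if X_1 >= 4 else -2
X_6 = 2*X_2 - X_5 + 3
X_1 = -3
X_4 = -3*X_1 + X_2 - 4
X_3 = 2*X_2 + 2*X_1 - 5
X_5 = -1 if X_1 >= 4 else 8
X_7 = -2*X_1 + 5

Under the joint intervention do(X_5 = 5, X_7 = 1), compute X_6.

-6

Under do(X_5 = 5, X_7 = 1), each intervened variable's structural equation is replaced by its fixed value.
X_2 = -4 if X_1 >= 4 else -2  [with X_1=-3]  = -2
X_6 = 2*X_2 - X_5 + 3  [with X_2=-2, X_5=5]  = -6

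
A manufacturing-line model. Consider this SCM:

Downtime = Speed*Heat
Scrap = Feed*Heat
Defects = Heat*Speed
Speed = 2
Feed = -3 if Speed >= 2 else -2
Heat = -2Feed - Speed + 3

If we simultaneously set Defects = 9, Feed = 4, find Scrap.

The joint intervention fixes Defects = 9, Feed = 4, removing each variable's own equation.
Heat = -2Feed - Speed + 3  [with Feed=4, Speed=2]  = -7
Scrap = Feed*Heat  [with Feed=4, Heat=-7]  = -28

-28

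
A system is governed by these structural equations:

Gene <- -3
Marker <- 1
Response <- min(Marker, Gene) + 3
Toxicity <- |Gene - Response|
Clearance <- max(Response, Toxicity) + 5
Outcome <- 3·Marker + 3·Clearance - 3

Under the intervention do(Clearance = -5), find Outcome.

The intervention breaks the incoming arrows to Clearance: Clearance <- max(Response, Toxicity) + 5 no longer applies, and Clearance = -5.
Outcome = 3·Marker + 3·Clearance - 3  [with Marker=1, Clearance=-5]  = -15

-15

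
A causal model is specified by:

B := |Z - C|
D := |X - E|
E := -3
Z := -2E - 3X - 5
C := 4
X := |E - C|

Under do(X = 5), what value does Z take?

-14

The intervention breaks the incoming arrows to X: X := |E - C| no longer applies, and X = 5.
Z = -2E - 3X - 5  [with E=-3, X=5]  = -14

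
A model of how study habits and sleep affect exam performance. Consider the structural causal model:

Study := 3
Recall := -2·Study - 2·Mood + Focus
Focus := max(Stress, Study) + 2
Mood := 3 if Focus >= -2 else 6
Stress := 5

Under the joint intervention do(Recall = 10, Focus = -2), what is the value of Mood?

3

Under do(Recall = 10, Focus = -2), each intervened variable's structural equation is replaced by its fixed value.
Mood = 3 if Focus >= -2 else 6  [with Focus=-2]  = 3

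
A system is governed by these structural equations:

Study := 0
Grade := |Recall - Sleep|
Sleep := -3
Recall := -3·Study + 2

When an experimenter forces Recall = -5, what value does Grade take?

2

The intervention breaks the incoming arrows to Recall: Recall := -3·Study + 2 no longer applies, and Recall = -5.
Grade = |Recall - Sleep|  [with Recall=-5, Sleep=-3]  = 2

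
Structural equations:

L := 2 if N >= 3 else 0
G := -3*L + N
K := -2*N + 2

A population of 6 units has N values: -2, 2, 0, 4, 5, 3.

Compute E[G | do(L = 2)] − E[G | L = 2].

Every unit gets L=2 under the intervention. G values become -8, -4, -6, -2, -1, -3; E[G|do(L=2)] = -4.
Conditioning on L=2 selects the 3 unit(s) with N ∈ {4, 5, 3}. Their G values: -2, -1, -3. Mean = -2.
Difference = -4 − (-2) = -2.

-2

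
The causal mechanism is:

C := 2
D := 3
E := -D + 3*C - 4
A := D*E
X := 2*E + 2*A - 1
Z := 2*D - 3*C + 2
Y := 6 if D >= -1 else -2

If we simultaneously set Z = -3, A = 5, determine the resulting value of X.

Setting Z = -3, A = 5 by intervention discards those variables' equations.
E = -D + 3*C - 4  [with D=3, C=2]  = -1
X = 2*E + 2*A - 1  [with E=-1, A=5]  = 7

7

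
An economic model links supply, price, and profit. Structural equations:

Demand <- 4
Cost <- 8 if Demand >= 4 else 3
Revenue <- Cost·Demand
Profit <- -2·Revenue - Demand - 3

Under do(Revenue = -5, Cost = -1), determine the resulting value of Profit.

The joint intervention fixes Revenue = -5, Cost = -1, removing each variable's own equation.
Profit = -2·Revenue - Demand - 3  [with Revenue=-5, Demand=4]  = 3

3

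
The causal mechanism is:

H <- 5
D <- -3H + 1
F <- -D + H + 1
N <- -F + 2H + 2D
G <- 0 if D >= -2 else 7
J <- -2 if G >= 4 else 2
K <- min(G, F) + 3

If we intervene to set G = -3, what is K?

0

Under do(G=-3), the mechanism G <- 0 if D >= -2 else 7 is discarded; G is fixed at -3.
D = -3H + 1  [with H=5]  = -14
F = -D + H + 1  [with D=-14, H=5]  = 20
K = min(G, F) + 3  [with G=-3, F=20]  = 0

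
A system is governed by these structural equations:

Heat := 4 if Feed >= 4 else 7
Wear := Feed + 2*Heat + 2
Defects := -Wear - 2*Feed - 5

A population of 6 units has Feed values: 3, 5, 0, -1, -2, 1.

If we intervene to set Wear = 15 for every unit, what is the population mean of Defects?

The intervention sets Wear=15 in all 6 units regardless of Feed. Recomputing Defects per unit gives -26, -30, -20, -18, -16, -22; average -22.

-22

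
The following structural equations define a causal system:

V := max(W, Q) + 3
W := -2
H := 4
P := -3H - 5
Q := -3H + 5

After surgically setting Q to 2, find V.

5

do(Q=2) replaces the equation Q := -3H + 5 with the constant Q = 2.
V = max(W, Q) + 3  [with W=-2, Q=2]  = 5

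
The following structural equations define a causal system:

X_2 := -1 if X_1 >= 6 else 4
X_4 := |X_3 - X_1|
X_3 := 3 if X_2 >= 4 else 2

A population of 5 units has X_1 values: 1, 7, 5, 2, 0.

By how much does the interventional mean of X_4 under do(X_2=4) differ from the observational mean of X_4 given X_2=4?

0.4

Under do(X_2=4), X_2's equation is replaced by X_2=4 for every unit. Per-unit X_4: 2, 4, 2, 1, 3. Mean = 2.4.
E[X_4|X_2=4] averages over only the 4 units with X_2=4 (X_1 = 1, 5, 2, 0): X_4 = 2, 2, 1, 3, mean 2.
Difference = 2.4 − 2 = 0.4.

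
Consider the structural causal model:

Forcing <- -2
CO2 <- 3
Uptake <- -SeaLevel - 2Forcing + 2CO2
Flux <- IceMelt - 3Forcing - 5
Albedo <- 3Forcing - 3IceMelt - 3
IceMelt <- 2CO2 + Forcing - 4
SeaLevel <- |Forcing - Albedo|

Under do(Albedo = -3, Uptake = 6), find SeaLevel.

Setting Albedo = -3, Uptake = 6 by intervention discards those variables' equations.
SeaLevel = |Forcing - Albedo|  [with Forcing=-2, Albedo=-3]  = 1

1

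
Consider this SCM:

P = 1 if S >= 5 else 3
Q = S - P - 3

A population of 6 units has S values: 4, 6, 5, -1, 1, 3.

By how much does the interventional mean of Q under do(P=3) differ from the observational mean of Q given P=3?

Every unit gets P=3 under the intervention. Q values become -2, 0, -1, -7, -5, -3; E[Q|do(P=3)] = -3.
Observing P=3 restricts to units where P's equation naturally yields 3: S ∈ {4, -1, 1, 3}. In that subpopulation Q = -2, -7, -5, -3, mean -4.25.
Difference = -3 − (-4.25) = 1.25.

1.25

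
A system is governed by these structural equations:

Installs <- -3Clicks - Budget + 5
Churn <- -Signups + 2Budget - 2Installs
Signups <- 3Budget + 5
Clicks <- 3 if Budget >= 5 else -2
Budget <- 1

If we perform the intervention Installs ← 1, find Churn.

-8

do(Installs=1) replaces the equation Installs <- -3Clicks - Budget + 5 with the constant Installs = 1.
Signups = 3Budget + 5  [with Budget=1]  = 8
Churn = -Signups + 2Budget - 2Installs  [with Signups=8, Budget=1, Installs=1]  = -8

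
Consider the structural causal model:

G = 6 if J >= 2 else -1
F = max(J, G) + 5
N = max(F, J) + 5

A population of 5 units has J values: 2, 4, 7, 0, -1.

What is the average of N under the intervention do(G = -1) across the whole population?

Every unit gets G=-1 under the intervention. N values become 12, 14, 17, 10, 9; E[N|do(G=-1)] = 12.4.

12.4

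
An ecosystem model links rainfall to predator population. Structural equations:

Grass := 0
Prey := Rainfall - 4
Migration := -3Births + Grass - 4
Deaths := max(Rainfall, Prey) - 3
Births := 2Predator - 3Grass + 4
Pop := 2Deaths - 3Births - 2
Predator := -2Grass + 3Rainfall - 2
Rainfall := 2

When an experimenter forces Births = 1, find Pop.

do(Births=1) replaces the equation Births := 2Predator - 3Grass + 4 with the constant Births = 1.
Prey = Rainfall - 4  [with Rainfall=2]  = -2
Deaths = max(Rainfall, Prey) - 3  [with Rainfall=2, Prey=-2]  = -1
Pop = 2Deaths - 3Births - 2  [with Deaths=-1, Births=1]  = -7

-7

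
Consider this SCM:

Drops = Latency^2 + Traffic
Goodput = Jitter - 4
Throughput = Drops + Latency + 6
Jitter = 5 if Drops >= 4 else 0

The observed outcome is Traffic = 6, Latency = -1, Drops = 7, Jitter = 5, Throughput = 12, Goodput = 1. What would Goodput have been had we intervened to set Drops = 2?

-4

The intervention breaks the incoming arrows to Drops: Drops = Latency^2 + Traffic no longer applies, and Drops = 2.
Jitter = 5 if Drops >= 4 else 0  [with Drops=2]  = 0
Goodput = Jitter - 4  [with Jitter=0]  = -4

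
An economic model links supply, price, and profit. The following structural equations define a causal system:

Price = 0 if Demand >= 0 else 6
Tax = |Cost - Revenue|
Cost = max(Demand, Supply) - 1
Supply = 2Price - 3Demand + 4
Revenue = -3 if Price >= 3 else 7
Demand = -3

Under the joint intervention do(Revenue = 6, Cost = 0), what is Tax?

6

Setting Revenue = 6, Cost = 0 by intervention discards those variables' equations.
Tax = |Cost - Revenue|  [with Cost=0, Revenue=6]  = 6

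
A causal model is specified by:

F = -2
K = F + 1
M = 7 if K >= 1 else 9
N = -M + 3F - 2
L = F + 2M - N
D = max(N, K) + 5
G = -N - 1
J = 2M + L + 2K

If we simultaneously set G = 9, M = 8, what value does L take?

30

Under do(G = 9, M = 8), each intervened variable's structural equation is replaced by its fixed value.
N = -M + 3F - 2  [with M=8, F=-2]  = -16
L = F + 2M - N  [with F=-2, M=8, N=-16]  = 30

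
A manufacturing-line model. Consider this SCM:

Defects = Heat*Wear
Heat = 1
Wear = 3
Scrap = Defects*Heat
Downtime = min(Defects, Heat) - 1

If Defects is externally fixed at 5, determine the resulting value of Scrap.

5

The intervention breaks the incoming arrows to Defects: Defects = Heat*Wear no longer applies, and Defects = 5.
Scrap = Defects*Heat  [with Defects=5, Heat=1]  = 5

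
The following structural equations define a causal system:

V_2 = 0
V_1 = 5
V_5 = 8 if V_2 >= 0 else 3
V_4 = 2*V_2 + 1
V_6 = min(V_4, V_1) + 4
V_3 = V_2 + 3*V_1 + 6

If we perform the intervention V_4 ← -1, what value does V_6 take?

3

Under do(V_4=-1), the mechanism V_4 = 2*V_2 + 1 is discarded; V_4 is fixed at -1.
V_6 = min(V_4, V_1) + 4  [with V_4=-1, V_1=5]  = 3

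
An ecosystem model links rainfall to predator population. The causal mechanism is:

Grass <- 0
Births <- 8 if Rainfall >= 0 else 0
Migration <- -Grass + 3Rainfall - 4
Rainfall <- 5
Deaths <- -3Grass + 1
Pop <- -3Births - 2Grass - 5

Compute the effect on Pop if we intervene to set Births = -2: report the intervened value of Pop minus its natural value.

30

The intervention breaks the incoming arrows to Births: Births <- 8 if Rainfall >= 0 else 0 no longer applies, and Births = -2.
Pop = -3Births - 2Grass - 5  [with Births=-2, Grass=0]  = 1
Without intervention: Births = 8 if Rainfall >= 0 else 0  [with Rainfall=5]  = 8; Pop = -3Births - 2Grass - 5  [with Births=8, Grass=0]  = -29.
Change = 1 − (-29) = 30.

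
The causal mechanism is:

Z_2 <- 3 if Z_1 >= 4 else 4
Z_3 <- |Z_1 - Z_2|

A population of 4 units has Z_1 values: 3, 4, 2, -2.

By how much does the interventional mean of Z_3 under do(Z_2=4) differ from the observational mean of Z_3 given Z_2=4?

-0.75

The intervention sets Z_2=4 in all 4 units regardless of Z_1. Recomputing Z_3 per unit gives 1, 0, 2, 6; average 2.25.
E[Z_3|Z_2=4] averages over only the 3 units with Z_2=4 (Z_1 = 3, 2, -2): Z_3 = 1, 2, 6, mean 3.
Difference = 2.25 − 3 = -0.75.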